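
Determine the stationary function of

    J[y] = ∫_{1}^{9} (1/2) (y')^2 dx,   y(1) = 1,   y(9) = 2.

The Lagrangian is L = (1/2) (y')^2.
Compute ∂L/∂y = 0, ∂L/∂y' = y'.
The Euler-Lagrange equation d/dx(∂L/∂y') − ∂L/∂y = 0 reduces to
    y'' = 0.
Its general solution is
    y(x) = A x + B,
with A, B fixed by the endpoint conditions.
Applying the endpoint conditions y(1) = 1 and y(9) = 2: solve A·1 + B = 1 and A·9 + B = 2. Subtracting gives A(9 − 1) = 2 − 1, so A = 1/8, and B = 1 − A·1 = 7/8. Therefore
    y(x) = (1/8) x + 7/8.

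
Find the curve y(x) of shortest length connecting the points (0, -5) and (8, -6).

Arc-length functional: J[y] = ∫ sqrt(1 + (y')^2) dx.
Lagrangian L = sqrt(1 + (y')^2) has no explicit y dependence, so ∂L/∂y = 0 and the Euler-Lagrange equation gives
    d/dx( y' / sqrt(1 + (y')^2) ) = 0  ⇒  y' / sqrt(1 + (y')^2) = const.
Hence y' is constant, so y(x) is affine.
Fitting the endpoints (0, -5) and (8, -6):
    slope m = ((-6) − (-5)) / (8 − 0) = -1/8,
    intercept c = (-5) − m·0 = -5.
Extremal: y(x) = (-1/8) x - 5.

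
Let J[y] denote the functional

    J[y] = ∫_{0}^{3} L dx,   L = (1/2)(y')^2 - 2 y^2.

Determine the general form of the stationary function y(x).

The Lagrangian is L = (1/2)(y')^2 - 2 y^2.
∂L/∂y = -4y.
∂L/∂y' = y'.
The Euler-Lagrange equation d/dx(∂L/∂y') − ∂L/∂y = 0 becomes:
    y'' + 4 y = 0
General solution: y(x) = A sin(2x) + B cos(2x), where A and B are arbitrary constants fixed by the endpoint conditions.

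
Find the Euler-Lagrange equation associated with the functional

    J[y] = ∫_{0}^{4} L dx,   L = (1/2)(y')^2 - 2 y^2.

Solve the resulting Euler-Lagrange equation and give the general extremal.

The Lagrangian is L = (1/2)(y')^2 - 2 y^2.
∂L/∂y = -4y.
∂L/∂y' = y'.
The Euler-Lagrange equation d/dx(∂L/∂y') − ∂L/∂y = 0 becomes:
    y'' + 4 y = 0
General solution: y(x) = A sin(2x) + B cos(2x), where A and B are arbitrary constants fixed by the endpoint conditions.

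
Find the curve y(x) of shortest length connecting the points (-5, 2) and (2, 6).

Arc-length functional: J[y] = ∫ sqrt(1 + (y')^2) dx.
Lagrangian L = sqrt(1 + (y')^2) has no explicit y dependence, so ∂L/∂y = 0 and the Euler-Lagrange equation gives
    d/dx( y' / sqrt(1 + (y')^2) ) = 0  ⇒  y' / sqrt(1 + (y')^2) = const.
Hence y' is constant, so y(x) is affine.
Fitting the endpoints (-5, 2) and (2, 6):
    slope m = (6 − 2) / (2 − (-5)) = 4/7,
    intercept c = 2 − m·(-5) = 34/7.
Extremal: y(x) = (4/7) x + 34/7.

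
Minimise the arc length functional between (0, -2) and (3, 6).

Arc-length functional: J[y] = ∫ sqrt(1 + (y')^2) dx.
Lagrangian L = sqrt(1 + (y')^2) has no explicit y dependence, so ∂L/∂y = 0 and the Euler-Lagrange equation gives
    d/dx( y' / sqrt(1 + (y')^2) ) = 0  ⇒  y' / sqrt(1 + (y')^2) = const.
Hence y' is constant, so y(x) is affine.
Fitting the endpoints (0, -2) and (3, 6):
    slope m = (6 − (-2)) / (3 − 0) = 8/3,
    intercept c = (-2) − m·0 = -2.
Extremal: y(x) = (8/3) x - 2.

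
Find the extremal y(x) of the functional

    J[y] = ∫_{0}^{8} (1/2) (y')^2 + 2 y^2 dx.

The Lagrangian is L = (1/2) (y')^2 + 2 y^2.
Compute ∂L/∂y = 4y, ∂L/∂y' = y'.
The Euler-Lagrange equation d/dx(∂L/∂y') − ∂L/∂y = 0 reduces to
    y'' − 4 y = 0.
Its general solution is
    y(x) = A e^(2x) + B e^(−2x),
with A, B fixed by the endpoint conditions.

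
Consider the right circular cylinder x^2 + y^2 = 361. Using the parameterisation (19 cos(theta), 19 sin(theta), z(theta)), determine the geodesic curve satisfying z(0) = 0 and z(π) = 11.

Parameterise the cylinder of radius R = 19 as
    r(θ) = (19 cos θ, 19 sin θ, z(θ)).
The arc-length element is
    ds = sqrt(361 + (dz/dθ)^2) dθ,
so the Lagrangian is L = sqrt(361 + z'^2).
L depends on z' only, not on z or θ, so ∂L/∂z = 0 and
    ∂L/∂z' = z' / sqrt(361 + z'^2).
The Euler-Lagrange equation gives
    d/dθ( z' / sqrt(361 + z'^2) ) = 0,
so z' is constant. Integrating once:
    z(θ) = a θ + b,
a helix on the cylinder (a straight line when the cylinder is unrolled). The constants a, b are determined by the endpoint conditions.
With endpoint conditions z(0) = 0 and z(π) = 11: from z(0) = b we get b = 0, and a·π + 0 = 11 gives a = 11/π, so
    z(θ) = (11/π) θ.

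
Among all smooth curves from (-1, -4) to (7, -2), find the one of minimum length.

Arc-length functional: J[y] = ∫ sqrt(1 + (y')^2) dx.
Lagrangian L = sqrt(1 + (y')^2) has no explicit y dependence, so ∂L/∂y = 0 and the Euler-Lagrange equation gives
    d/dx( y' / sqrt(1 + (y')^2) ) = 0  ⇒  y' / sqrt(1 + (y')^2) = const.
Hence y' is constant, so y(x) is affine.
Fitting the endpoints (-1, -4) and (7, -2):
    slope m = ((-2) − (-4)) / (7 − (-1)) = 1/4,
    intercept c = (-4) − m·(-1) = -15/4.
Extremal: y(x) = (1/4) x - 15/4.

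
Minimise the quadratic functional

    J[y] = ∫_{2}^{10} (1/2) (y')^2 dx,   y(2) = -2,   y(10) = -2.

The Lagrangian is L = (1/2) (y')^2.
Compute ∂L/∂y = 0, ∂L/∂y' = y'.
The Euler-Lagrange equation d/dx(∂L/∂y') − ∂L/∂y = 0 reduces to
    y'' = 0.
Its general solution is
    y(x) = A x + B,
with A, B fixed by the endpoint conditions.
Applying the endpoint conditions y(2) = -2 and y(10) = -2: solve A·2 + B = -2 and A·10 + B = -2. Subtracting gives A(10 − 2) = -2 − -2, so A = 0, and B = -2 − A·2 = -2. Therefore
    y(x) = -2.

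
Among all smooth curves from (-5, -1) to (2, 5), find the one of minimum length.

Arc-length functional: J[y] = ∫ sqrt(1 + (y')^2) dx.
Lagrangian L = sqrt(1 + (y')^2) has no explicit y dependence, so ∂L/∂y = 0 and the Euler-Lagrange equation gives
    d/dx( y' / sqrt(1 + (y')^2) ) = 0  ⇒  y' / sqrt(1 + (y')^2) = const.
Hence y' is constant, so y(x) is affine.
Fitting the endpoints (-5, -1) and (2, 5):
    slope m = (5 − (-1)) / (2 − (-5)) = 6/7,
    intercept c = (-1) − m·(-5) = 23/7.
Extremal: y(x) = (6/7) x + 23/7.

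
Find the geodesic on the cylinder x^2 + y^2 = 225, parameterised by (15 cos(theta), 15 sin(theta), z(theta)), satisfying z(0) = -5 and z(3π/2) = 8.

Parameterise the cylinder of radius R = 15 as
    r(θ) = (15 cos θ, 15 sin θ, z(θ)).
The arc-length element is
    ds = sqrt(225 + (dz/dθ)^2) dθ,
so the Lagrangian is L = sqrt(225 + z'^2).
L depends on z' only, not on z or θ, so ∂L/∂z = 0 and
    ∂L/∂z' = z' / sqrt(225 + z'^2).
The Euler-Lagrange equation gives
    d/dθ( z' / sqrt(225 + z'^2) ) = 0,
so z' is constant. Integrating once:
    z(θ) = a θ + b,
a helix on the cylinder (a straight line when the cylinder is unrolled). The constants a, b are determined by the endpoint conditions.
With endpoint conditions z(0) = -5 and z(3π/2) = 8: from z(0) = b we get b = -5, and a·3π/2 + -5 = 8 gives a = 26/(3π), so
    z(θ) = (26/(3π)) θ − 5.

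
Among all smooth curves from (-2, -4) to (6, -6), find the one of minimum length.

Arc-length functional: J[y] = ∫ sqrt(1 + (y')^2) dx.
Lagrangian L = sqrt(1 + (y')^2) has no explicit y dependence, so ∂L/∂y = 0 and the Euler-Lagrange equation gives
    d/dx( y' / sqrt(1 + (y')^2) ) = 0  ⇒  y' / sqrt(1 + (y')^2) = const.
Hence y' is constant, so y(x) is affine.
Fitting the endpoints (-2, -4) and (6, -6):
    slope m = ((-6) − (-4)) / (6 − (-2)) = -1/4,
    intercept c = (-4) − m·(-2) = -9/2.
Extremal: y(x) = (-1/4) x - 9/2.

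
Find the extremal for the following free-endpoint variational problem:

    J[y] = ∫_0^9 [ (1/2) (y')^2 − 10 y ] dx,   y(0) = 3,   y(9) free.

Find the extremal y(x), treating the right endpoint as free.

The Lagrangian L = (1/2) (y')^2 − 10 y gives
    ∂L/∂y = −10,   ∂L/∂y' = y'.
Euler-Lagrange: d/dx(y') − (−10) = 0, i.e. y'' + 10 = 0, so
    y(x) = −(10/2) x^2 + C1 x + C2.
Fixed left endpoint y(0) = 3 ⇒ C2 = 3.
The right endpoint x = 9 is free, so the natural (transversality) condition is ∂L/∂y' |_{x=9} = 0, i.e. y'(9) = 0.
Compute y'(x) = −10 x + C1, so y'(9) = −90 + C1 = 0 ⇒ C1 = 90.
Therefore the extremal is
    y(x) = −5 x^2 + 90 x + 3.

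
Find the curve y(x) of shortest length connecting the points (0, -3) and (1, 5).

Arc-length functional: J[y] = ∫ sqrt(1 + (y')^2) dx.
Lagrangian L = sqrt(1 + (y')^2) has no explicit y dependence, so ∂L/∂y = 0 and the Euler-Lagrange equation gives
    d/dx( y' / sqrt(1 + (y')^2) ) = 0  ⇒  y' / sqrt(1 + (y')^2) = const.
Hence y' is constant, so y(x) is affine.
Fitting the endpoints (0, -3) and (1, 5):
    slope m = (5 − (-3)) / (1 − 0) = 8,
    intercept c = (-3) − m·0 = -3.
Extremal: y(x) = 8 x - 3.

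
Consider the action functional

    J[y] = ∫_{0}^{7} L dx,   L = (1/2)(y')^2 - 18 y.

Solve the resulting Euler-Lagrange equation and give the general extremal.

The Lagrangian is L = (1/2)(y')^2 - 18 y.
∂L/∂y = -18.
∂L/∂y' = y'.
The Euler-Lagrange equation d/dx(∂L/∂y') − ∂L/∂y = 0 becomes:
    y'' + 18 = 0
General solution: y(x) = -9 x^2 + A x + B, where A and B are arbitrary constants fixed by the endpoint conditions.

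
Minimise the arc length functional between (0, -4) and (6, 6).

Arc-length functional: J[y] = ∫ sqrt(1 + (y')^2) dx.
Lagrangian L = sqrt(1 + (y')^2) has no explicit y dependence, so ∂L/∂y = 0 and the Euler-Lagrange equation gives
    d/dx( y' / sqrt(1 + (y')^2) ) = 0  ⇒  y' / sqrt(1 + (y')^2) = const.
Hence y' is constant, so y(x) is affine.
Fitting the endpoints (0, -4) and (6, 6):
    slope m = (6 − (-4)) / (6 − 0) = 5/3,
    intercept c = (-4) − m·0 = -4.
Extremal: y(x) = (5/3) x - 4.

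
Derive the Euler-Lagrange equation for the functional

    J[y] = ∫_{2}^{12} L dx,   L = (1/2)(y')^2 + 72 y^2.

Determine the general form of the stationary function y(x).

The Lagrangian is L = (1/2)(y')^2 + 72 y^2.
∂L/∂y = 144y.
∂L/∂y' = y'.
The Euler-Lagrange equation d/dx(∂L/∂y') − ∂L/∂y = 0 becomes:
    y'' - 144 y = 0
General solution: y(x) = A e^(12x) + B e^(-12x), where A and B are arbitrary constants fixed by the endpoint conditions.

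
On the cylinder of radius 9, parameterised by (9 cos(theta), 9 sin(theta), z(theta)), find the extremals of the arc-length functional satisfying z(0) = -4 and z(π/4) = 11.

Parameterise the cylinder of radius R = 9 as
    r(θ) = (9 cos θ, 9 sin θ, z(θ)).
The arc-length element is
    ds = sqrt(81 + (dz/dθ)^2) dθ,
so the Lagrangian is L = sqrt(81 + z'^2).
L depends on z' only, not on z or θ, so ∂L/∂z = 0 and
    ∂L/∂z' = z' / sqrt(81 + z'^2).
The Euler-Lagrange equation gives
    d/dθ( z' / sqrt(81 + z'^2) ) = 0,
so z' is constant. Integrating once:
    z(θ) = a θ + b,
a helix on the cylinder (a straight line when the cylinder is unrolled). The constants a, b are determined by the endpoint conditions.
With endpoint conditions z(0) = -4 and z(π/4) = 11: from z(0) = b we get b = -4, and a·π/4 + -4 = 11 gives a = 60/π, so
    z(θ) = (60/π) θ − 4.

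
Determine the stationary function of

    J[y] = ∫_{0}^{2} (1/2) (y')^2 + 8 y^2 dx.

The Lagrangian is L = (1/2) (y')^2 + 8 y^2.
Compute ∂L/∂y = 16y, ∂L/∂y' = y'.
The Euler-Lagrange equation d/dx(∂L/∂y') − ∂L/∂y = 0 reduces to
    y'' − 16 y = 0.
Its general solution is
    y(x) = A e^(4x) + B e^(−4x),
with A, B fixed by the endpoint conditions.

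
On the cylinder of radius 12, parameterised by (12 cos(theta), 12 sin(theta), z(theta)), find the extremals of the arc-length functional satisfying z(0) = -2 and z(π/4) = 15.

Parameterise the cylinder of radius R = 12 as
    r(θ) = (12 cos θ, 12 sin θ, z(θ)).
The arc-length element is
    ds = sqrt(144 + (dz/dθ)^2) dθ,
so the Lagrangian is L = sqrt(144 + z'^2).
L depends on z' only, not on z or θ, so ∂L/∂z = 0 and
    ∂L/∂z' = z' / sqrt(144 + z'^2).
The Euler-Lagrange equation gives
    d/dθ( z' / sqrt(144 + z'^2) ) = 0,
so z' is constant. Integrating once:
    z(θ) = a θ + b,
a helix on the cylinder (a straight line when the cylinder is unrolled). The constants a, b are determined by the endpoint conditions.
With endpoint conditions z(0) = -2 and z(π/4) = 15: from z(0) = b we get b = -2, and a·π/4 + -2 = 15 gives a = 68/π, so
    z(θ) = (68/π) θ − 2.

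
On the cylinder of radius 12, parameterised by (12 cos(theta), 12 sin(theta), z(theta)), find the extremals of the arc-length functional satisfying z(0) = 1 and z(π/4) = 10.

Parameterise the cylinder of radius R = 12 as
    r(θ) = (12 cos θ, 12 sin θ, z(θ)).
The arc-length element is
    ds = sqrt(144 + (dz/dθ)^2) dθ,
so the Lagrangian is L = sqrt(144 + z'^2).
L depends on z' only, not on z or θ, so ∂L/∂z = 0 and
    ∂L/∂z' = z' / sqrt(144 + z'^2).
The Euler-Lagrange equation gives
    d/dθ( z' / sqrt(144 + z'^2) ) = 0,
so z' is constant. Integrating once:
    z(θ) = a θ + b,
a helix on the cylinder (a straight line when the cylinder is unrolled). The constants a, b are determined by the endpoint conditions.
With endpoint conditions z(0) = 1 and z(π/4) = 10: from z(0) = b we get b = 1, and a·π/4 + 1 = 10 gives a = 36/π, so
    z(θ) = (36/π) θ + 1.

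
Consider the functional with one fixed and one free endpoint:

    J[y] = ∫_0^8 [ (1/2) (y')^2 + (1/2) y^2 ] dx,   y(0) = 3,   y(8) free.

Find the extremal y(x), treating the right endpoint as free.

The Lagrangian L = (1/2) (y')^2 + (1/2) y^2 gives
    ∂L/∂y = 1 y,   ∂L/∂y' = y'.
Euler-Lagrange: y'' − y = 0.
With k = 1, the general solution is
    y(x) = A cosh(x) + B sinh(x).
Fixed left endpoint y(0) = 3 ⇒ A = 3.
The right endpoint x = 8 is free, so the natural (transversality) condition is ∂L/∂y' |_{x=8} = 0, i.e. y'(8) = 0.
Compute y'(x) = A k sinh(k x) + B k cosh(k x), so
    y'(8) = A k sinh(k·8) + B k cosh(k·8) = 0
    ⇒ B = −A tanh(k·8) = − 3 tanh(1·8).
Therefore the extremal is
    y(x) = 3 cosh(1 x) − 3 tanh(1·8) sinh(1 x).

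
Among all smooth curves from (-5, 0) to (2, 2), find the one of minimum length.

Arc-length functional: J[y] = ∫ sqrt(1 + (y')^2) dx.
Lagrangian L = sqrt(1 + (y')^2) has no explicit y dependence, so ∂L/∂y = 0 and the Euler-Lagrange equation gives
    d/dx( y' / sqrt(1 + (y')^2) ) = 0  ⇒  y' / sqrt(1 + (y')^2) = const.
Hence y' is constant, so y(x) is affine.
Fitting the endpoints (-5, 0) and (2, 2):
    slope m = (2 − 0) / (2 − (-5)) = 2/7,
    intercept c = 0 − m·(-5) = 10/7.
Extremal: y(x) = (2/7) x + 10/7.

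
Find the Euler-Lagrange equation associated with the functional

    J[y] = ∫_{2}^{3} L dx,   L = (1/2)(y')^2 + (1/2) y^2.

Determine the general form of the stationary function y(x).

The Lagrangian is L = (1/2)(y')^2 + (1/2) y^2.
∂L/∂y = y.
∂L/∂y' = y'.
The Euler-Lagrange equation d/dx(∂L/∂y') − ∂L/∂y = 0 becomes:
    y'' - y = 0
General solution: y(x) = A e^x + B e^(-x), where A and B are arbitrary constants fixed by the endpoint conditions.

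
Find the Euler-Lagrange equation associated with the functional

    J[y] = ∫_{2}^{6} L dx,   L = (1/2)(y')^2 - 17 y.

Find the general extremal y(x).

The Lagrangian is L = (1/2)(y')^2 - 17 y.
∂L/∂y = -17.
∂L/∂y' = y'.
The Euler-Lagrange equation d/dx(∂L/∂y') − ∂L/∂y = 0 becomes:
    y'' + 17 = 0
General solution: y(x) = -(17/2) x^2 + A x + B, where A and B are arbitrary constants fixed by the endpoint conditions.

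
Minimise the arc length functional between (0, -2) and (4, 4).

Arc-length functional: J[y] = ∫ sqrt(1 + (y')^2) dx.
Lagrangian L = sqrt(1 + (y')^2) has no explicit y dependence, so ∂L/∂y = 0 and the Euler-Lagrange equation gives
    d/dx( y' / sqrt(1 + (y')^2) ) = 0  ⇒  y' / sqrt(1 + (y')^2) = const.
Hence y' is constant, so y(x) is affine.
Fitting the endpoints (0, -2) and (4, 4):
    slope m = (4 − (-2)) / (4 − 0) = 3/2,
    intercept c = (-2) − m·0 = -2.
Extremal: y(x) = (3/2) x - 2.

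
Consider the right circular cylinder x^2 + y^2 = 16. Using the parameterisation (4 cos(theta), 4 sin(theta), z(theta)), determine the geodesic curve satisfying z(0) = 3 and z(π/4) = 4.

Parameterise the cylinder of radius R = 4 as
    r(θ) = (4 cos θ, 4 sin θ, z(θ)).
The arc-length element is
    ds = sqrt(16 + (dz/dθ)^2) dθ,
so the Lagrangian is L = sqrt(16 + z'^2).
L depends on z' only, not on z or θ, so ∂L/∂z = 0 and
    ∂L/∂z' = z' / sqrt(16 + z'^2).
The Euler-Lagrange equation gives
    d/dθ( z' / sqrt(16 + z'^2) ) = 0,
so z' is constant. Integrating once:
    z(θ) = a θ + b,
a helix on the cylinder (a straight line when the cylinder is unrolled). The constants a, b are determined by the endpoint conditions.
With endpoint conditions z(0) = 3 and z(π/4) = 4: from z(0) = b we get b = 3, and a·π/4 + 3 = 4 gives a = 4/π, so
    z(θ) = (4/π) θ + 3.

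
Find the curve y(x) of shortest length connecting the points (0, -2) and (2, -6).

Arc-length functional: J[y] = ∫ sqrt(1 + (y')^2) dx.
Lagrangian L = sqrt(1 + (y')^2) has no explicit y dependence, so ∂L/∂y = 0 and the Euler-Lagrange equation gives
    d/dx( y' / sqrt(1 + (y')^2) ) = 0  ⇒  y' / sqrt(1 + (y')^2) = const.
Hence y' is constant, so y(x) is affine.
Fitting the endpoints (0, -2) and (2, -6):
    slope m = ((-6) − (-2)) / (2 − 0) = -2,
    intercept c = (-2) − m·0 = -2.
Extremal: y(x) = -2 x - 2.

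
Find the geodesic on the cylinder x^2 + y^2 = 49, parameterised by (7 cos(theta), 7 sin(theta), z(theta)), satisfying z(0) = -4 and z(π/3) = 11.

Parameterise the cylinder of radius R = 7 as
    r(θ) = (7 cos θ, 7 sin θ, z(θ)).
The arc-length element is
    ds = sqrt(49 + (dz/dθ)^2) dθ,
so the Lagrangian is L = sqrt(49 + z'^2).
L depends on z' only, not on z or θ, so ∂L/∂z = 0 and
    ∂L/∂z' = z' / sqrt(49 + z'^2).
The Euler-Lagrange equation gives
    d/dθ( z' / sqrt(49 + z'^2) ) = 0,
so z' is constant. Integrating once:
    z(θ) = a θ + b,
a helix on the cylinder (a straight line when the cylinder is unrolled). The constants a, b are determined by the endpoint conditions.
With endpoint conditions z(0) = -4 and z(π/3) = 11: from z(0) = b we get b = -4, and a·π/3 + -4 = 11 gives a = 45/π, so
    z(θ) = (45/π) θ − 4.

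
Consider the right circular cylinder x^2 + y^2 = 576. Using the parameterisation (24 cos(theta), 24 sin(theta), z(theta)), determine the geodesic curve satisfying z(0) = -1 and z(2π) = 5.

Parameterise the cylinder of radius R = 24 as
    r(θ) = (24 cos θ, 24 sin θ, z(θ)).
The arc-length element is
    ds = sqrt(576 + (dz/dθ)^2) dθ,
so the Lagrangian is L = sqrt(576 + z'^2).
L depends on z' only, not on z or θ, so ∂L/∂z = 0 and
    ∂L/∂z' = z' / sqrt(576 + z'^2).
The Euler-Lagrange equation gives
    d/dθ( z' / sqrt(576 + z'^2) ) = 0,
so z' is constant. Integrating once:
    z(θ) = a θ + b,
a helix on the cylinder (a straight line when the cylinder is unrolled). The constants a, b are determined by the endpoint conditions.
With endpoint conditions z(0) = -1 and z(2π) = 5: from z(0) = b we get b = -1, and a·2π + -1 = 5 gives a = 3/π, so
    z(θ) = (3/π) θ − 1.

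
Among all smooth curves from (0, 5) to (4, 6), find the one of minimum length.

Arc-length functional: J[y] = ∫ sqrt(1 + (y')^2) dx.
Lagrangian L = sqrt(1 + (y')^2) has no explicit y dependence, so ∂L/∂y = 0 and the Euler-Lagrange equation gives
    d/dx( y' / sqrt(1 + (y')^2) ) = 0  ⇒  y' / sqrt(1 + (y')^2) = const.
Hence y' is constant, so y(x) is affine.
Fitting the endpoints (0, 5) and (4, 6):
    slope m = (6 − 5) / (4 − 0) = 1/4,
    intercept c = 5 − m·0 = 5.
Extremal: y(x) = (1/4) x + 5.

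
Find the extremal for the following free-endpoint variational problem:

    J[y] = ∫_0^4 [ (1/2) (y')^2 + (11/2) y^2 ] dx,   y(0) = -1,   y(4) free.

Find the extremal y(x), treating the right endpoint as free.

The Lagrangian L = (1/2) (y')^2 + (11/2) y^2 gives
    ∂L/∂y = 11 y,   ∂L/∂y' = y'.
Euler-Lagrange: y'' − 11 y = 0.
With k = sqrt(11), the general solution is
    y(x) = A cosh(sqrt(11) x) + B sinh(sqrt(11) x).
Fixed left endpoint y(0) = -1 ⇒ A = -1.
The right endpoint x = 4 is free, so the natural (transversality) condition is ∂L/∂y' |_{x=4} = 0, i.e. y'(4) = 0.
Compute y'(x) = A k sinh(k x) + B k cosh(k x), so
    y'(4) = A k sinh(k·4) + B k cosh(k·4) = 0
    ⇒ B = −A tanh(k·4) = tanh(sqrt(11)·4).
Therefore the extremal is
    y(x) = −cosh(sqrt(11) x) + tanh(sqrt(11)·4) sinh(sqrt(11) x).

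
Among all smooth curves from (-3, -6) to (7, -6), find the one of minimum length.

Arc-length functional: J[y] = ∫ sqrt(1 + (y')^2) dx.
Lagrangian L = sqrt(1 + (y')^2) has no explicit y dependence, so ∂L/∂y = 0 and the Euler-Lagrange equation gives
    d/dx( y' / sqrt(1 + (y')^2) ) = 0  ⇒  y' / sqrt(1 + (y')^2) = const.
Hence y' is constant, so y(x) is affine.
Fitting the endpoints (-3, -6) and (7, -6):
    slope m = ((-6) − (-6)) / (7 − (-3)) = 0,
    intercept c = (-6) − m·(-3) = -6.
Extremal: y(x) = -6.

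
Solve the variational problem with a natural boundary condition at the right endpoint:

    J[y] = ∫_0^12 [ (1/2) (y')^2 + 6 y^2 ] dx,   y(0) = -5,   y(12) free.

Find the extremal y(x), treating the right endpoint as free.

The Lagrangian L = (1/2) (y')^2 + 6 y^2 gives
    ∂L/∂y = 12 y,   ∂L/∂y' = y'.
Euler-Lagrange: y'' − 12 y = 0.
With k = sqrt(12), the general solution is
    y(x) = A cosh(sqrt(12) x) + B sinh(sqrt(12) x).
Fixed left endpoint y(0) = -5 ⇒ A = -5.
The right endpoint x = 12 is free, so the natural (transversality) condition is ∂L/∂y' |_{x=12} = 0, i.e. y'(12) = 0.
Compute y'(x) = A k sinh(k x) + B k cosh(k x), so
    y'(12) = A k sinh(k·12) + B k cosh(k·12) = 0
    ⇒ B = −A tanh(k·12) = 5 tanh(sqrt(12)·12).
Therefore the extremal is
    y(x) = −5 cosh(sqrt(12) x) + 5 tanh(sqrt(12)·12) sinh(sqrt(12) x).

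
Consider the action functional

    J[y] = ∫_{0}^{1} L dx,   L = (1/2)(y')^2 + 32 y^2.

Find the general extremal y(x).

The Lagrangian is L = (1/2)(y')^2 + 32 y^2.
∂L/∂y = 64y.
∂L/∂y' = y'.
The Euler-Lagrange equation d/dx(∂L/∂y') − ∂L/∂y = 0 becomes:
    y'' - 64 y = 0
General solution: y(x) = A e^(8x) + B e^(-8x), where A and B are arbitrary constants fixed by the endpoint conditions.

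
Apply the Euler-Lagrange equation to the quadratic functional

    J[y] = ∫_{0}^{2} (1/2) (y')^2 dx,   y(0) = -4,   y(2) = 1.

The Lagrangian is L = (1/2) (y')^2.
Compute ∂L/∂y = 0, ∂L/∂y' = y'.
The Euler-Lagrange equation d/dx(∂L/∂y') − ∂L/∂y = 0 reduces to
    y'' = 0.
Its general solution is
    y(x) = A x + B,
with A, B fixed by the endpoint conditions.
Applying the endpoint conditions y(0) = -4 and y(2) = 1: solve A·0 + B = -4 and A·2 + B = 1. Subtracting gives A(2 − 0) = 1 − -4, so A = 5/2, and B = -4 − A·0 = -4. Therefore
    y(x) = (5/2) x - 4.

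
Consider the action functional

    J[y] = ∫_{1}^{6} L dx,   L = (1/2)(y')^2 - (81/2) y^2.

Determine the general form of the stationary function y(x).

The Lagrangian is L = (1/2)(y')^2 - (81/2) y^2.
∂L/∂y = -81y.
∂L/∂y' = y'.
The Euler-Lagrange equation d/dx(∂L/∂y') − ∂L/∂y = 0 becomes:
    y'' + 81 y = 0
General solution: y(x) = A sin(9x) + B cos(9x), where A and B are arbitrary constants fixed by the endpoint conditions.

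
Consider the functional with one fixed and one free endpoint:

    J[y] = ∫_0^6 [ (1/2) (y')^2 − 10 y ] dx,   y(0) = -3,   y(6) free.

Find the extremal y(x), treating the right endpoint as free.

The Lagrangian L = (1/2) (y')^2 − 10 y gives
    ∂L/∂y = −10,   ∂L/∂y' = y'.
Euler-Lagrange: d/dx(y') − (−10) = 0, i.e. y'' + 10 = 0, so
    y(x) = −(10/2) x^2 + C1 x + C2.
Fixed left endpoint y(0) = -3 ⇒ C2 = -3.
The right endpoint x = 6 is free, so the natural (transversality) condition is ∂L/∂y' |_{x=6} = 0, i.e. y'(6) = 0.
Compute y'(x) = −10 x + C1, so y'(6) = −60 + C1 = 0 ⇒ C1 = 60.
Therefore the extremal is
    y(x) = −5 x^2 + 60 x − 3.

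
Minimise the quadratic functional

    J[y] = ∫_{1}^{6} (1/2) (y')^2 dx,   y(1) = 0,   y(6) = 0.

The Lagrangian is L = (1/2) (y')^2.
Compute ∂L/∂y = 0, ∂L/∂y' = y'.
The Euler-Lagrange equation d/dx(∂L/∂y') − ∂L/∂y = 0 reduces to
    y'' = 0.
Its general solution is
    y(x) = A x + B,
with A, B fixed by the endpoint conditions.
Applying the endpoint conditions y(1) = 0 and y(6) = 0: solve A·1 + B = 0 and A·6 + B = 0. Subtracting gives A(6 − 1) = 0 − 0, so A = 0, and B = 0 − A·1 = 0. Therefore
    y(x) = 0.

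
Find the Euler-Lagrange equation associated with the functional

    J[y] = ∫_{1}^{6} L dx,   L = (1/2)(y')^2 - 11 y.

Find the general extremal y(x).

The Lagrangian is L = (1/2)(y')^2 - 11 y.
∂L/∂y = -11.
∂L/∂y' = y'.
The Euler-Lagrange equation d/dx(∂L/∂y') − ∂L/∂y = 0 becomes:
    y'' + 11 = 0
General solution: y(x) = -(11/2) x^2 + A x + B, where A and B are arbitrary constants fixed by the endpoint conditions.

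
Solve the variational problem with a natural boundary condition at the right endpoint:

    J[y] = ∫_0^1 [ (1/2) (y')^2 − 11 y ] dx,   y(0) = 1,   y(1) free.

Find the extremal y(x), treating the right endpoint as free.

The Lagrangian L = (1/2) (y')^2 − 11 y gives
    ∂L/∂y = −11,   ∂L/∂y' = y'.
Euler-Lagrange: d/dx(y') − (−11) = 0, i.e. y'' + 11 = 0, so
    y(x) = −(11/2) x^2 + C1 x + C2.
Fixed left endpoint y(0) = 1 ⇒ C2 = 1.
The right endpoint x = 1 is free, so the natural (transversality) condition is ∂L/∂y' |_{x=1} = 0, i.e. y'(1) = 0.
Compute y'(x) = −11 x + C1, so y'(1) = −11 + C1 = 0 ⇒ C1 = 11.
Therefore the extremal is
    y(x) = −(11/2) x^2 + 11 x + 1.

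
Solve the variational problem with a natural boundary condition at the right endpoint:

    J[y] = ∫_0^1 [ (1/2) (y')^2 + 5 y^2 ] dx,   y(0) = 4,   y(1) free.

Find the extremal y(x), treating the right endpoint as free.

The Lagrangian L = (1/2) (y')^2 + 5 y^2 gives
    ∂L/∂y = 10 y,   ∂L/∂y' = y'.
Euler-Lagrange: y'' − 10 y = 0.
With k = sqrt(10), the general solution is
    y(x) = A cosh(sqrt(10) x) + B sinh(sqrt(10) x).
Fixed left endpoint y(0) = 4 ⇒ A = 4.
The right endpoint x = 1 is free, so the natural (transversality) condition is ∂L/∂y' |_{x=1} = 0, i.e. y'(1) = 0.
Compute y'(x) = A k sinh(k x) + B k cosh(k x), so
    y'(1) = A k sinh(k·1) + B k cosh(k·1) = 0
    ⇒ B = −A tanh(k·1) = − 4 tanh(sqrt(10)·1).
Therefore the extremal is
    y(x) = 4 cosh(sqrt(10) x) − 4 tanh(sqrt(10)·1) sinh(sqrt(10) x).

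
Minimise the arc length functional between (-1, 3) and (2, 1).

Arc-length functional: J[y] = ∫ sqrt(1 + (y')^2) dx.
Lagrangian L = sqrt(1 + (y')^2) has no explicit y dependence, so ∂L/∂y = 0 and the Euler-Lagrange equation gives
    d/dx( y' / sqrt(1 + (y')^2) ) = 0  ⇒  y' / sqrt(1 + (y')^2) = const.
Hence y' is constant, so y(x) is affine.
Fitting the endpoints (-1, 3) and (2, 1):
    slope m = (1 − 3) / (2 − (-1)) = -2/3,
    intercept c = 3 − m·(-1) = 7/3.
Extremal: y(x) = (-2/3) x + 7/3.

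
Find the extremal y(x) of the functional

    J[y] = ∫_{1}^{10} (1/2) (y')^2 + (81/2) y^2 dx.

The Lagrangian is L = (1/2) (y')^2 + (81/2) y^2.
Compute ∂L/∂y = 81y, ∂L/∂y' = y'.
The Euler-Lagrange equation d/dx(∂L/∂y') − ∂L/∂y = 0 reduces to
    y'' − 81 y = 0.
Its general solution is
    y(x) = A e^(9x) + B e^(−9x),
with A, B fixed by the endpoint conditions.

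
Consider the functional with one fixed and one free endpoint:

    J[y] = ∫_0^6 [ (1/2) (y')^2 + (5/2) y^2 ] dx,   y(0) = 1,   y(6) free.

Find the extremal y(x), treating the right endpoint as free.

The Lagrangian L = (1/2) (y')^2 + (5/2) y^2 gives
    ∂L/∂y = 5 y,   ∂L/∂y' = y'.
Euler-Lagrange: y'' − 5 y = 0.
With k = sqrt(5), the general solution is
    y(x) = A cosh(sqrt(5) x) + B sinh(sqrt(5) x).
Fixed left endpoint y(0) = 1 ⇒ A = 1.
The right endpoint x = 6 is free, so the natural (transversality) condition is ∂L/∂y' |_{x=6} = 0, i.e. y'(6) = 0.
Compute y'(x) = A k sinh(k x) + B k cosh(k x), so
    y'(6) = A k sinh(k·6) + B k cosh(k·6) = 0
    ⇒ B = −A tanh(k·6) = − tanh(sqrt(5)·6).
Therefore the extremal is
    y(x) = cosh(sqrt(5) x) − tanh(sqrt(5)·6) sinh(sqrt(5) x).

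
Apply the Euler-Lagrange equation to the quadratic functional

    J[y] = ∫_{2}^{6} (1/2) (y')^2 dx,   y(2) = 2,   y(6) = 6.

The Lagrangian is L = (1/2) (y')^2.
Compute ∂L/∂y = 0, ∂L/∂y' = y'.
The Euler-Lagrange equation d/dx(∂L/∂y') − ∂L/∂y = 0 reduces to
    y'' = 0.
Its general solution is
    y(x) = A x + B,
with A, B fixed by the endpoint conditions.
Applying the endpoint conditions y(2) = 2 and y(6) = 6: solve A·2 + B = 2 and A·6 + B = 6. Subtracting gives A(6 − 2) = 6 − 2, so A = 1, and B = 2 − A·2 = 0. Therefore
    y(x) = x.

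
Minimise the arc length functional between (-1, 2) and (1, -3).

Arc-length functional: J[y] = ∫ sqrt(1 + (y')^2) dx.
Lagrangian L = sqrt(1 + (y')^2) has no explicit y dependence, so ∂L/∂y = 0 and the Euler-Lagrange equation gives
    d/dx( y' / sqrt(1 + (y')^2) ) = 0  ⇒  y' / sqrt(1 + (y')^2) = const.
Hence y' is constant, so y(x) is affine.
Fitting the endpoints (-1, 2) and (1, -3):
    slope m = ((-3) − 2) / (1 − (-1)) = -5/2,
    intercept c = 2 − m·(-1) = -1/2.
Extremal: y(x) = (-5/2) x - 1/2.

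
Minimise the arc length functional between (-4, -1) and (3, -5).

Arc-length functional: J[y] = ∫ sqrt(1 + (y')^2) dx.
Lagrangian L = sqrt(1 + (y')^2) has no explicit y dependence, so ∂L/∂y = 0 and the Euler-Lagrange equation gives
    d/dx( y' / sqrt(1 + (y')^2) ) = 0  ⇒  y' / sqrt(1 + (y')^2) = const.
Hence y' is constant, so y(x) is affine.
Fitting the endpoints (-4, -1) and (3, -5):
    slope m = ((-5) − (-1)) / (3 − (-4)) = -4/7,
    intercept c = (-1) − m·(-4) = -23/7.
Extremal: y(x) = (-4/7) x - 23/7.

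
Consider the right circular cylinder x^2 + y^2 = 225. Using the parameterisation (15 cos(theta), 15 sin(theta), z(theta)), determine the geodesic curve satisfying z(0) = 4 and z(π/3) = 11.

Parameterise the cylinder of radius R = 15 as
    r(θ) = (15 cos θ, 15 sin θ, z(θ)).
The arc-length element is
    ds = sqrt(225 + (dz/dθ)^2) dθ,
so the Lagrangian is L = sqrt(225 + z'^2).
L depends on z' only, not on z or θ, so ∂L/∂z = 0 and
    ∂L/∂z' = z' / sqrt(225 + z'^2).
The Euler-Lagrange equation gives
    d/dθ( z' / sqrt(225 + z'^2) ) = 0,
so z' is constant. Integrating once:
    z(θ) = a θ + b,
a helix on the cylinder (a straight line when the cylinder is unrolled). The constants a, b are determined by the endpoint conditions.
With endpoint conditions z(0) = 4 and z(π/3) = 11: from z(0) = b we get b = 4, and a·π/3 + 4 = 11 gives a = 21/π, so
    z(θ) = (21/π) θ + 4.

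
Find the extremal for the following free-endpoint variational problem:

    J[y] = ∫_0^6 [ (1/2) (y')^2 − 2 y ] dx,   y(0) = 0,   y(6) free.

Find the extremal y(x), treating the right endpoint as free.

The Lagrangian L = (1/2) (y')^2 − 2 y gives
    ∂L/∂y = −2,   ∂L/∂y' = y'.
Euler-Lagrange: d/dx(y') − (−2) = 0, i.e. y'' + 2 = 0, so
    y(x) = −(2/2) x^2 + C1 x + C2.
Fixed left endpoint y(0) = 0 ⇒ C2 = 0.
The right endpoint x = 6 is free, so the natural (transversality) condition is ∂L/∂y' |_{x=6} = 0, i.e. y'(6) = 0.
Compute y'(x) = −2 x + C1, so y'(6) = −12 + C1 = 0 ⇒ C1 = 12.
Therefore the extremal is
    y(x) = −x^2 + 12 x.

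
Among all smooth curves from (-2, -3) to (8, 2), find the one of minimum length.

Arc-length functional: J[y] = ∫ sqrt(1 + (y')^2) dx.
Lagrangian L = sqrt(1 + (y')^2) has no explicit y dependence, so ∂L/∂y = 0 and the Euler-Lagrange equation gives
    d/dx( y' / sqrt(1 + (y')^2) ) = 0  ⇒  y' / sqrt(1 + (y')^2) = const.
Hence y' is constant, so y(x) is affine.
Fitting the endpoints (-2, -3) and (8, 2):
    slope m = (2 − (-3)) / (8 − (-2)) = 1/2,
    intercept c = (-3) − m·(-2) = -2.
Extremal: y(x) = (1/2) x - 2.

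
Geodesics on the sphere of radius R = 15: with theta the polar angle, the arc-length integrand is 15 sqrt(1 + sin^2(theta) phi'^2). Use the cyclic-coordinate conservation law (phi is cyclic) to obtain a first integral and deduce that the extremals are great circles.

On the sphere of radius R = 15 with spherical coordinates (θ, φ), the induced metric is
    ds^2 = 225(dθ^2 + sin^2(θ) dφ^2).
Parameterise by θ; the arc-length functional is
    J[φ] = ∫ 15 sqrt(1 + sin^2(θ) (dφ/dθ)^2) dθ,
so L = 15 sqrt(1 + sin^2(θ) φ'^2). Compute
    ∂L/∂φ = 0  (L has no explicit φ dependence),
    ∂L/∂φ' = 15 sin^2(θ) φ' / sqrt(1 + sin^2(θ) φ'^2).
Since ∂L/∂φ = 0, the Euler-Lagrange equation
    d/dθ(∂L/∂φ') − ∂L/∂φ = 0
reduces to d/dθ(∂L/∂φ') = 0, i.e. the momentum conjugate to φ is conserved:
    15 sin^2(θ) φ' / sqrt(1 + sin^2(θ) φ'^2) = C.
The overall factor of 15 is constant, so dividing through gives Clairaut's relation sin^2(θ) φ' / sqrt(1 + sin^2(θ) φ'^2) = C' (with C' = C/15). Solving for φ' and integrating gives the great-circle family
    cot(θ) = A cos(φ − φ_0),
i.e. the intersection of the sphere with a plane through the origin. The two constants A and φ_0 (equivalently C and one phase) are fixed by the two endpoint conditions.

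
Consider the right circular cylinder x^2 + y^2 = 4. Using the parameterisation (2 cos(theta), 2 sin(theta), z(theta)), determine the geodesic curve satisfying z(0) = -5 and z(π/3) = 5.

Parameterise the cylinder of radius R = 2 as
    r(θ) = (2 cos θ, 2 sin θ, z(θ)).
The arc-length element is
    ds = sqrt(4 + (dz/dθ)^2) dθ,
so the Lagrangian is L = sqrt(4 + z'^2).
L depends on z' only, not on z or θ, so ∂L/∂z = 0 and
    ∂L/∂z' = z' / sqrt(4 + z'^2).
The Euler-Lagrange equation gives
    d/dθ( z' / sqrt(4 + z'^2) ) = 0,
so z' is constant. Integrating once:
    z(θ) = a θ + b,
a helix on the cylinder (a straight line when the cylinder is unrolled). The constants a, b are determined by the endpoint conditions.
With endpoint conditions z(0) = -5 and z(π/3) = 5: from z(0) = b we get b = -5, and a·π/3 + -5 = 5 gives a = 30/π, so
    z(θ) = (30/π) θ − 5.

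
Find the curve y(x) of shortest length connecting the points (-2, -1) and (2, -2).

Arc-length functional: J[y] = ∫ sqrt(1 + (y')^2) dx.
Lagrangian L = sqrt(1 + (y')^2) has no explicit y dependence, so ∂L/∂y = 0 and the Euler-Lagrange equation gives
    d/dx( y' / sqrt(1 + (y')^2) ) = 0  ⇒  y' / sqrt(1 + (y')^2) = const.
Hence y' is constant, so y(x) is affine.
Fitting the endpoints (-2, -1) and (2, -2):
    slope m = ((-2) − (-1)) / (2 − (-2)) = -1/4,
    intercept c = (-1) − m·(-2) = -3/2.
Extremal: y(x) = (-1/4) x - 3/2.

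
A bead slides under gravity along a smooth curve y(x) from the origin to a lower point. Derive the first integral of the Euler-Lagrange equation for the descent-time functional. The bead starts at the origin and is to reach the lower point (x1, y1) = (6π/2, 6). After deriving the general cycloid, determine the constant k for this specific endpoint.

The Lagrangian L = sqrt((1 + y'^2) / y) has no explicit x dependence, so the Beltrami identity applies:
    L − y' ∂L/∂y' = C.
Compute ∂L/∂y' = y' / sqrt(y (1 + y'^2)).
Substitute:
    sqrt((1 + y'^2)/y) − y'·y' / sqrt(y (1 + y'^2))
    = (1 + y'^2) / sqrt(y (1 + y'^2)) − y'^2 / sqrt(y (1 + y'^2))
    = 1 / sqrt(y (1 + y'^2)) = C.
Squaring and rearranging gives the first integral
    y (1 + y'^2) = 1/C^2 =: k   (constant).
Solving this first-order ODE by the substitution
    y = (k/2)(1 − cos θ)
yields the cycloid parameterisation
    x(θ) = (k/2)(θ − sin θ),   y(θ) = (k/2)(1 − cos θ).
The constant k is fixed by the endpoint condition.
Now fit the given lower endpoint (x1, y1) = (6π/2, 6). At the bottom of the first arch (θ = π), the parametric equations give
    y(π) = (k/2)(1 − cos π) = k,
    x(π) = (k/2)(π − sin π) = kπ/2.
Matching y(π) = 6 gives k = 6, consistent with x(π) = 6π/2. Therefore the specific cycloid is
    x(θ) = (6/2)(θ − sin θ),   y(θ) = (6/2)(1 − cos θ).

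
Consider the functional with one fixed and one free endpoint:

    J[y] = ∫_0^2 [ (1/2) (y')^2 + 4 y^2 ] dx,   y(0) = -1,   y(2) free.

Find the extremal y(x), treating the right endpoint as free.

The Lagrangian L = (1/2) (y')^2 + 4 y^2 gives
    ∂L/∂y = 8 y,   ∂L/∂y' = y'.
Euler-Lagrange: y'' − 8 y = 0.
With k = sqrt(8), the general solution is
    y(x) = A cosh(sqrt(8) x) + B sinh(sqrt(8) x).
Fixed left endpoint y(0) = -1 ⇒ A = -1.
The right endpoint x = 2 is free, so the natural (transversality) condition is ∂L/∂y' |_{x=2} = 0, i.e. y'(2) = 0.
Compute y'(x) = A k sinh(k x) + B k cosh(k x), so
    y'(2) = A k sinh(k·2) + B k cosh(k·2) = 0
    ⇒ B = −A tanh(k·2) = tanh(sqrt(8)·2).
Therefore the extremal is
    y(x) = −cosh(sqrt(8) x) + tanh(sqrt(8)·2) sinh(sqrt(8) x).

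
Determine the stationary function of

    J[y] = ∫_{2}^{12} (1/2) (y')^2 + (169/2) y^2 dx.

The Lagrangian is L = (1/2) (y')^2 + (169/2) y^2.
Compute ∂L/∂y = 169y, ∂L/∂y' = y'.
The Euler-Lagrange equation d/dx(∂L/∂y') − ∂L/∂y = 0 reduces to
    y'' − 169 y = 0.
Its general solution is
    y(x) = A e^(13x) + B e^(−13x),
with A, B fixed by the endpoint conditions.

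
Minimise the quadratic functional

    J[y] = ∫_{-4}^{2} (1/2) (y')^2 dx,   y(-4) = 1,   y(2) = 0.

The Lagrangian is L = (1/2) (y')^2.
Compute ∂L/∂y = 0, ∂L/∂y' = y'.
The Euler-Lagrange equation d/dx(∂L/∂y') − ∂L/∂y = 0 reduces to
    y'' = 0.
Its general solution is
    y(x) = A x + B,
with A, B fixed by the endpoint conditions.
Applying the endpoint conditions y(-4) = 1 and y(2) = 0: solve A·-4 + B = 1 and A·2 + B = 0. Subtracting gives A(2 − -4) = 0 − 1, so A = -1/6, and B = 1 − A·-4 = 1/3. Therefore
    y(x) = (-1/6) x + 1/3.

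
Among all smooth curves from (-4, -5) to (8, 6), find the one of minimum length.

Arc-length functional: J[y] = ∫ sqrt(1 + (y')^2) dx.
Lagrangian L = sqrt(1 + (y')^2) has no explicit y dependence, so ∂L/∂y = 0 and the Euler-Lagrange equation gives
    d/dx( y' / sqrt(1 + (y')^2) ) = 0  ⇒  y' / sqrt(1 + (y')^2) = const.
Hence y' is constant, so y(x) is affine.
Fitting the endpoints (-4, -5) and (8, 6):
    slope m = (6 − (-5)) / (8 − (-4)) = 11/12,
    intercept c = (-5) − m·(-4) = -4/3.
Extremal: y(x) = (11/12) x - 4/3.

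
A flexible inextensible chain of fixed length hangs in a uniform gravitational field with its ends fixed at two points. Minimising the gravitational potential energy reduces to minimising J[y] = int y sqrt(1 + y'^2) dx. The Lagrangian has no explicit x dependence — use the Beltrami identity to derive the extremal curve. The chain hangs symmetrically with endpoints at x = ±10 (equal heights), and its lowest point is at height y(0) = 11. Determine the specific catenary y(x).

The Lagrangian L(y, y') = y sqrt(1 + y'^2) has no explicit x dependence, so the Beltrami identity applies:
    L − y' ∂L/∂y' = C.
Compute ∂L/∂y' = y · y' / sqrt(1 + y'^2). Then
    L − y' ∂L/∂y'
    = y sqrt(1 + y'^2) − y · y'^2 / sqrt(1 + y'^2)
    = y (1 + y'^2 − y'^2) / sqrt(1 + y'^2)
    = y / sqrt(1 + y'^2) = C.
Squaring gives y^2 = C^2 (1 + y'^2), i.e.
    y'^2 = y^2 / C^2 − 1.
Separating variables,
    dy / sqrt(y^2 − C^2) = dx / C,
and integrating gives arccosh(y / C) = (x − a)/C, so
    y(x) = C cosh((x − a)/C),
the catenary. The constants C and a are fixed by the two endpoint conditions (and, for the hanging-chain problem, the length constraint selects C).
Now fit the given data. The endpoints x = ±10 are symmetric at equal height, so the catenary is even about its minimum: a = 0 and y(x) = C cosh(x/C). The lowest point is y(0) = C cosh(0) = C, and we are told y(0) = 11, so C = 11. Therefore
    y(x) = 11 cosh(x/11),
and at the endpoints
    y(±10) = 11 cosh(10/11).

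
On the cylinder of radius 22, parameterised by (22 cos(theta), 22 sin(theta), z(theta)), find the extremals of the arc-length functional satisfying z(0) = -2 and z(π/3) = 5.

Parameterise the cylinder of radius R = 22 as
    r(θ) = (22 cos θ, 22 sin θ, z(θ)).
The arc-length element is
    ds = sqrt(484 + (dz/dθ)^2) dθ,
so the Lagrangian is L = sqrt(484 + z'^2).
L depends on z' only, not on z or θ, so ∂L/∂z = 0 and
    ∂L/∂z' = z' / sqrt(484 + z'^2).
The Euler-Lagrange equation gives
    d/dθ( z' / sqrt(484 + z'^2) ) = 0,
so z' is constant. Integrating once:
    z(θ) = a θ + b,
a helix on the cylinder (a straight line when the cylinder is unrolled). The constants a, b are determined by the endpoint conditions.
With endpoint conditions z(0) = -2 and z(π/3) = 5: from z(0) = b we get b = -2, and a·π/3 + -2 = 5 gives a = 21/π, so
    z(θ) = (21/π) θ − 2.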